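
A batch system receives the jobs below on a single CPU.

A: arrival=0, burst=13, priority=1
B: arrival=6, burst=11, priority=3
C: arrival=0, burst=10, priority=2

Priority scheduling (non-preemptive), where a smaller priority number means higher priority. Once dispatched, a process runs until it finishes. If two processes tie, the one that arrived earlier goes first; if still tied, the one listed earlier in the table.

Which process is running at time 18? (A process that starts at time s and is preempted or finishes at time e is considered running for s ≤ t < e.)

Timeline: | A 0-13 | C 13-23 | B 23-34 |
Completion: A=13  B=34  C=23

C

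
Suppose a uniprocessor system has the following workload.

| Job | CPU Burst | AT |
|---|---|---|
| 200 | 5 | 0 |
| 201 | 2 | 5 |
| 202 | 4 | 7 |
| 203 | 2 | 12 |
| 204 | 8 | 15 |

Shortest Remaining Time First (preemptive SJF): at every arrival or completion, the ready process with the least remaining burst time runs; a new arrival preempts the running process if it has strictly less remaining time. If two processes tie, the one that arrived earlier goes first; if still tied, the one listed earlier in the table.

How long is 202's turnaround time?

4

Schedule: | 200 0-5 | 201 5-7 | 202 7-11 | idle 11-12 | 203 12-14 | idle 14-15 | 204 15-23 |
Completion: 200=5  201=7  202=11  203=14  204=23
Turnaround (C−A): 200=5  201=2  202=4  203=2  204=8
Turnaround(202) = completion − arrival = 11 − 7 = 4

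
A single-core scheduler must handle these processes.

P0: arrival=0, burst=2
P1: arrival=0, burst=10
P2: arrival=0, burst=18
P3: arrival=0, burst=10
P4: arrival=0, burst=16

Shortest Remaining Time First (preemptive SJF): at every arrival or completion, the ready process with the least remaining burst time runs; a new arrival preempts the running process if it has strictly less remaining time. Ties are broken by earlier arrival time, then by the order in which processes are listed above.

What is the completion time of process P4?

Timeline: | P0 0-2 | P1 2-12 | P3 12-22 | P4 22-38 | P2 38-56 |
Completion: P0=2  P1=12  P2=56  P3=22  P4=38
Turnaround (C−A): P0=2  P1=12  P2=56  P3=22  P4=38

38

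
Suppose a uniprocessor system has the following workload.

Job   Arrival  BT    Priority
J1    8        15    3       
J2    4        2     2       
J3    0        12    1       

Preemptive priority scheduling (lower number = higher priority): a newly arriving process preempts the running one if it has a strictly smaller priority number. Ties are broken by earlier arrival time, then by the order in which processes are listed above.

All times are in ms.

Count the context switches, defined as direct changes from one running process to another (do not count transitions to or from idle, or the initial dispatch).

Timeline: | J3 0-12 | J2 12-14 | J1 14-29 |
Completion: J1=29  J2=14  J3=12
Turnaround (C−A): J1=21  J2=10  J3=12

2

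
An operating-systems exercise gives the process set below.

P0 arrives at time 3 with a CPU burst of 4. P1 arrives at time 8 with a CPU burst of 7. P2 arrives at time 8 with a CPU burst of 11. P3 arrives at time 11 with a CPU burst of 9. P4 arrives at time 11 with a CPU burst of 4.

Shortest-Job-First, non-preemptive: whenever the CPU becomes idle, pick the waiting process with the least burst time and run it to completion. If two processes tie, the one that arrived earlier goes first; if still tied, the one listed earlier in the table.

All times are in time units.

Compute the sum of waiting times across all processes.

32

Timeline: | idle 0-3 | P0 3-7 | idle 7-8 | P1 8-15 | P4 15-19 | P3 19-28 | P2 28-39 |
Completion: P0=7  P1=15  P2=39  P3=28  P4=19
Turnaround (C−A): P0=4  P1=7  P2=31  P3=17  P4=8
Waiting = turnaround − burst: P0=0, P1=0, P2=20, P3=8, P4=4
Total waiting = 0 + 0 + 20 + 8 + 4 = 32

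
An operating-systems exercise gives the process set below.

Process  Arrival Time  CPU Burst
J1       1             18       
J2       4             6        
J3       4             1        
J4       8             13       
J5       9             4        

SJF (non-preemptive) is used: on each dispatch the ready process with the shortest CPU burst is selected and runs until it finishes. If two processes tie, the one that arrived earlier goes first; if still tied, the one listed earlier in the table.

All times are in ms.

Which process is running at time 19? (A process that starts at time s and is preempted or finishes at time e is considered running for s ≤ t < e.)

Timeline: | idle 0-1 | J1 1-19 | J3 19-20 | J5 20-24 | J2 24-30 | J4 30-43 |
Completion: J1=19  J2=30  J3=20  J4=43  J5=24
Turnaround (C−A): J1=18  J2=26  J3=16  J4=35  J5=15

J3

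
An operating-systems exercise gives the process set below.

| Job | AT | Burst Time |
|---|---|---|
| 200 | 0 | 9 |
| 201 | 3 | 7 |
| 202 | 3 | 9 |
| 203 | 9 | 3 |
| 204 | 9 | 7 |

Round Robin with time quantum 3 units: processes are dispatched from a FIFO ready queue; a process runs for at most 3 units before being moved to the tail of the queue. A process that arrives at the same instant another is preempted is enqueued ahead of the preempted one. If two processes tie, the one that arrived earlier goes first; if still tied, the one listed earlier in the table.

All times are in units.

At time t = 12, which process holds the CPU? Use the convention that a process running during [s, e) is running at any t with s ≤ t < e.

Timeline: | 200 0-3 | 201 3-6 | 202 6-9 | 200 9-12 | 201 12-15 | 203 15-18 | 204 18-21 | 202 21-24 | 200 24-27 | 201 27-28 | 204 28-31 | 202 31-34 | 204 34-35 |
Completion: 200=27  201=28  202=34  203=18  204=35

201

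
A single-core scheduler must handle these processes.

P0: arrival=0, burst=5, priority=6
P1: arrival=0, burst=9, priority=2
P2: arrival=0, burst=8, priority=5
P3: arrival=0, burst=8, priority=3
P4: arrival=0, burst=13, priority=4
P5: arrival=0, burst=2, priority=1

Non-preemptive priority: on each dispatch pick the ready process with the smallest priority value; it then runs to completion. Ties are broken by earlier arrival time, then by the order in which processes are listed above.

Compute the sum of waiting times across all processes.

104

Timeline: | P5 0-2 | P1 2-11 | P3 11-19 | P4 19-32 | P2 32-40 | P0 40-45 |
Completion: P0=45  P1=11  P2=40  P3=19  P4=32  P5=2
Turnaround (C−A): P0=45  P1=11  P2=40  P3=19  P4=32  P5=2
Waiting = turnaround − burst: P0=40, P1=2, P2=32, P3=11, P4=19, P5=0
Total waiting = 40 + 2 + 32 + 11 + 19 + 0 = 104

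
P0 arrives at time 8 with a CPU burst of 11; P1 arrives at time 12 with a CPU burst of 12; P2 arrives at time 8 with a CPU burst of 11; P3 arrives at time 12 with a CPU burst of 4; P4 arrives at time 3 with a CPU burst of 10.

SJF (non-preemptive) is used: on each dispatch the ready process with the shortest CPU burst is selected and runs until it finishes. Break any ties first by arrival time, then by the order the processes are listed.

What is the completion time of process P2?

Gantt: | idle 0-3 | P4 3-13 | P3 13-17 | P0 17-28 | P2 28-39 | P1 39-51 |
Completion: P0=28  P1=51  P2=39  P3=17  P4=13
Turnaround (C−A): P0=20  P1=39  P2=31  P3=5  P4=10

39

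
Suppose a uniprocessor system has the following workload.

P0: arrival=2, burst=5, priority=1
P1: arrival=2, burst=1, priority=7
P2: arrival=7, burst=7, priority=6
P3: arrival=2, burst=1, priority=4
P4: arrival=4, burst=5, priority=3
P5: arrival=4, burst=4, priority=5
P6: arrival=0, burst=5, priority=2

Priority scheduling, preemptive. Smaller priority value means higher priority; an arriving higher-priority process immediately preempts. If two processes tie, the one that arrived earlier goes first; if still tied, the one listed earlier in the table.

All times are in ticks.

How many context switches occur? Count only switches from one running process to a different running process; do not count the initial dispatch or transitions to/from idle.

7

Timeline: | P6 0-2 | P0 2-7 | P6 7-10 | P4 10-15 | P3 15-16 | P5 16-20 | P2 20-27 | P1 27-28 |
Completion: P0=7  P1=28  P2=27  P3=16  P4=15  P5=20  P6=10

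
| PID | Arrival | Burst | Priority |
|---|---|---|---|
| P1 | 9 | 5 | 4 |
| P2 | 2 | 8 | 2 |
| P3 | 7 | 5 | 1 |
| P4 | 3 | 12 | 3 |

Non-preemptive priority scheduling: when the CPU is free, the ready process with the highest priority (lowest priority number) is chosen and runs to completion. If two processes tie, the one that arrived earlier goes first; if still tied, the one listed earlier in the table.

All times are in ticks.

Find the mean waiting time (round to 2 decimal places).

8.25

Gantt: | idle 0-2 | P2 2-10 | P3 10-15 | P4 15-27 | P1 27-32 |
Completion: P1=32  P2=10  P3=15  P4=27
Turnaround (C−A): P1=23  P2=8  P3=8  P4=24
Waiting times: P1=18, P2=0, P3=3, P4=12
Average waiting = (18+0+3+12) / 4 = 33/4 = 8.25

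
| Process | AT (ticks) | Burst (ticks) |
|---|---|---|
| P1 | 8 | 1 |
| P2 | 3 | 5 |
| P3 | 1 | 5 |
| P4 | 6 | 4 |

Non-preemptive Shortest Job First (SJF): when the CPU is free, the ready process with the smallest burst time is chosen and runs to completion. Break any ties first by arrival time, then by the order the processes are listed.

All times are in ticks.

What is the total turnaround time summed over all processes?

Timeline: | idle 0-1 | P3 1-6 | P4 6-10 | P1 10-11 | P2 11-16 |
Completion: P1=11  P2=16  P3=6  P4=10
Turnaround (C−A): P1=3  P2=13  P3=5  P4=4
Turnaround = completion − arrival: P1=3, P2=13, P3=5, P4=4
Total turnaround = 3 + 13 + 5 + 4 = 25

25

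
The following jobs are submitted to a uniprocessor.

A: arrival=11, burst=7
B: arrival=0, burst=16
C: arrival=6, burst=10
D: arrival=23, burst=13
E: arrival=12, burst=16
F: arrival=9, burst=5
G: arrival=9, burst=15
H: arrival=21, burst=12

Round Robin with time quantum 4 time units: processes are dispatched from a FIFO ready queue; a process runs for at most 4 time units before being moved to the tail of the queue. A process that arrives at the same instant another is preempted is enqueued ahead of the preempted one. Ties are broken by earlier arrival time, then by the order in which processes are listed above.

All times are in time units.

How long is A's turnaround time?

Schedule: | B 0-8 | C 8-12 | B 12-16 | F 16-20 | G 20-24 | A 24-28 | E 28-32 | C 32-36 | B 36-40 | F 40-41 | H 41-45 | D 45-49 | G 49-53 | A 53-56 | E 56-60 | C 60-62 | H 62-66 | D 66-70 | G 70-74 | E 74-78 | H 78-82 | D 82-86 | G 86-89 | E 89-93 | D 93-94 |
Completion: A=56  B=40  C=62  D=94  E=93  F=41  G=89  H=82
Turnaround (C−A): A=45  B=40  C=56  D=71  E=81  F=32  G=80  H=61
Turnaround(A) = completion − arrival = 56 − 11 = 45

45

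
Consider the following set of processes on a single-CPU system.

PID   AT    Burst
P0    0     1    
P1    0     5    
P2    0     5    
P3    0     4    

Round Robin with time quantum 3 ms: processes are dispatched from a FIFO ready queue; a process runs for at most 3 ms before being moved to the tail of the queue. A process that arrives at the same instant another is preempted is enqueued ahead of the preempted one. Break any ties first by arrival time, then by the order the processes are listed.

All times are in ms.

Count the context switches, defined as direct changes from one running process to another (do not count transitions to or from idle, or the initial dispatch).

Timeline: | P0 0-1 | P1 1-4 | P2 4-7 | P3 7-10 | P1 10-12 | P2 12-14 | P3 14-15 |
Completion: P0=1  P1=12  P2=14  P3=15
Turnaround (C−A): P0=1  P1=12  P2=14  P3=15

6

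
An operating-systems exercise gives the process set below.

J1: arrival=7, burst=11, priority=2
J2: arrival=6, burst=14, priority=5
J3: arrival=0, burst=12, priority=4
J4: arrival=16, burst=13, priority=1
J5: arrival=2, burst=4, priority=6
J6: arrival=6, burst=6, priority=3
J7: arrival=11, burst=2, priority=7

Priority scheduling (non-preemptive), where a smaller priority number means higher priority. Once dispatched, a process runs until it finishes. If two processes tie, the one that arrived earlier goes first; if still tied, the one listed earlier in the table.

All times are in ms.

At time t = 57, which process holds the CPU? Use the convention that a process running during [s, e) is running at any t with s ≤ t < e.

J5

Schedule: | J3 0-12 | J1 12-23 | J4 23-36 | J6 36-42 | J2 42-56 | J5 56-60 | J7 60-62 |
Completion: J1=23  J2=56  J3=12  J4=36  J5=60  J6=42  J7=62
Turnaround (C−A): J1=16  J2=50  J3=12  J4=20  J5=58  J6=36  J7=51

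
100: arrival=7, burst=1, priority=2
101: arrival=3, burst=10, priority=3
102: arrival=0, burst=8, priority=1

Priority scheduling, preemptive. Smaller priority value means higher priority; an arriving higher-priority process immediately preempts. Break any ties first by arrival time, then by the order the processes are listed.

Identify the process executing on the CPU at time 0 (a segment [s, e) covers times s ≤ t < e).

Gantt: | 102 0-8 | 100 8-9 | 101 9-19 |
Completion: 100=9  101=19  102=8
Turnaround (C−A): 100=2  101=16  102=8

102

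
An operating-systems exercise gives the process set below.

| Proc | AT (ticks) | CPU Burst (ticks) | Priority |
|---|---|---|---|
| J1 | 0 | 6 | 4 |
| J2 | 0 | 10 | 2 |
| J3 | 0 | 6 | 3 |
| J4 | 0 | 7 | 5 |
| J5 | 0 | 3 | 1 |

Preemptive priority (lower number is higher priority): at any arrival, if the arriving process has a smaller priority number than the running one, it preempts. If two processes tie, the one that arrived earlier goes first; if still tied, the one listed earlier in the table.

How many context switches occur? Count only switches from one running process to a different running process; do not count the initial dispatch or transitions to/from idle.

4

Schedule: | J5 0-3 | J2 3-13 | J3 13-19 | J1 19-25 | J4 25-32 |
Completion: J1=25  J2=13  J3=19  J4=32  J5=3
Turnaround (C−A): J1=25  J2=13  J3=19  J4=32  J5=3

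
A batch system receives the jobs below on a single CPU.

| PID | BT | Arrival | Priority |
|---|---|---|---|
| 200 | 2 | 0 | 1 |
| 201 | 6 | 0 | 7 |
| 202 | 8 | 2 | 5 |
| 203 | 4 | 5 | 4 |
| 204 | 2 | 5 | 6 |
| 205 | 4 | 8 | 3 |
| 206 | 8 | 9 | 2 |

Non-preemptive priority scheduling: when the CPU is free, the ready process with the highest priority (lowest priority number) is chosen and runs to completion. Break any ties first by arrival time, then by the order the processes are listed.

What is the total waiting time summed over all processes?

77

Timeline: | 200 0-2 | 202 2-10 | 206 10-18 | 205 18-22 | 203 22-26 | 204 26-28 | 201 28-34 |
Completion: 200=2  201=34  202=10  203=26  204=28  205=22  206=18
Turnaround (C−A): 200=2  201=34  202=8  203=21  204=23  205=14  206=9
Waiting = turnaround − burst: 200=0, 201=28, 202=0, 203=17, 204=21, 205=10, 206=1
Total waiting = 0 + 28 + 0 + 17 + 21 + 10 + 1 = 77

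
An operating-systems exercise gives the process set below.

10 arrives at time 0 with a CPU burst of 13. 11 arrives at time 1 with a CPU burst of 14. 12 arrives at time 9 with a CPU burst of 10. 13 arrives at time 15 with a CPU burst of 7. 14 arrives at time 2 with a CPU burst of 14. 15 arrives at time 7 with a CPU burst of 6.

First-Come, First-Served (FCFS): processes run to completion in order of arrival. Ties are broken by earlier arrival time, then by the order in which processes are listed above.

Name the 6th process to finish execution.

13

Timeline: | 10 0-13 | 11 13-27 | 14 27-41 | 15 41-47 | 12 47-57 | 13 57-64 |
Completion: 10=13  11=27  12=57  13=64  14=41  15=47
Turnaround (C−A): 10=13  11=26  12=48  13=49  14=39  15=40
Finish order: 10 → 11 → 14 → 15 → 12 → 13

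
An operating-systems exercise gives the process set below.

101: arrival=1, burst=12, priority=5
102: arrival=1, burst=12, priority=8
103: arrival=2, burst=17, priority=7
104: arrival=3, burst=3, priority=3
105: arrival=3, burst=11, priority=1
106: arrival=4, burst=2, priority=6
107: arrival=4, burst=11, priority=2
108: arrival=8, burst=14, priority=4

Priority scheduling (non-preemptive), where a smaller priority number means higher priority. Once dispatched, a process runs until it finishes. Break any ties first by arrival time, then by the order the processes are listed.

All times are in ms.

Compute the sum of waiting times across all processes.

262

Gantt: | idle 0-1 | 101 1-13 | 105 13-24 | 107 24-35 | 104 35-38 | 108 38-52 | 106 52-54 | 103 54-71 | 102 71-83 |
Completion: 101=13  102=83  103=71  104=38  105=24  106=54  107=35  108=52
Turnaround (C−A): 101=12  102=82  103=69  104=35  105=21  106=50  107=31  108=44
Waiting = turnaround − burst: 101=0, 102=70, 103=52, 104=32, 105=10, 106=48, 107=20, 108=30
Total waiting = 0 + 70 + 52 + 32 + 10 + 48 + 20 + 30 = 262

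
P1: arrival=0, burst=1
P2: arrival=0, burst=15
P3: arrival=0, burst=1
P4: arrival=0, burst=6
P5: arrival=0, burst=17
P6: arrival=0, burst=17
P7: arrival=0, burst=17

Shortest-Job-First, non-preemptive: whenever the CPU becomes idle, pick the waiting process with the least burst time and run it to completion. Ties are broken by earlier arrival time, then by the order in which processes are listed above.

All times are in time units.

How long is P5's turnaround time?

40

Schedule: | P1 0-1 | P3 1-2 | P4 2-8 | P2 8-23 | P5 23-40 | P6 40-57 | P7 57-74 |
Completion: P1=1  P2=23  P3=2  P4=8  P5=40  P6=57  P7=74
Turnaround(P5) = completion − arrival = 40 − 0 = 40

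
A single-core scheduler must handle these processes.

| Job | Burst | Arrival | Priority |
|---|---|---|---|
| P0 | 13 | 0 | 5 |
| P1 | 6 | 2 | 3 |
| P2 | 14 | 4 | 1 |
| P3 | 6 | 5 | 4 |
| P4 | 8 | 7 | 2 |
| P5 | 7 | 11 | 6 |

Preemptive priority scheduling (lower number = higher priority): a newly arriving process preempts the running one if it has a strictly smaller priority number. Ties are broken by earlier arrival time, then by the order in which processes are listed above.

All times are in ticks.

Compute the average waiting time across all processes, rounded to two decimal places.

21.33

Schedule: | P0 0-2 | P1 2-4 | P2 4-18 | P4 18-26 | P1 26-30 | P3 30-36 | P0 36-47 | P5 47-54 |
Completion: P0=47  P1=30  P2=18  P3=36  P4=26  P5=54
Waiting times: P0=34, P1=22, P2=0, P3=25, P4=11, P5=36
Average waiting = (34+22+0+25+11+36) / 6 = 128/6 = 21.33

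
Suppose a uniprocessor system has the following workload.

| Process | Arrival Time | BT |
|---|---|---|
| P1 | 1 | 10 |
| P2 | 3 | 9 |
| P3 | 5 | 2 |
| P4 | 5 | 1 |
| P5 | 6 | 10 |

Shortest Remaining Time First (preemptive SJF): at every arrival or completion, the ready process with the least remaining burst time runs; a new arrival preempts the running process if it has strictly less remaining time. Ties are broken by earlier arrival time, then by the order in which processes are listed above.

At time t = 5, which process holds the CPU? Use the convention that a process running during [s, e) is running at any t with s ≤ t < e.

Schedule: | idle 0-1 | P1 1-5 | P4 5-6 | P3 6-8 | P1 8-14 | P2 14-23 | P5 23-33 |
Completion: P1=14  P2=23  P3=8  P4=6  P5=33

P4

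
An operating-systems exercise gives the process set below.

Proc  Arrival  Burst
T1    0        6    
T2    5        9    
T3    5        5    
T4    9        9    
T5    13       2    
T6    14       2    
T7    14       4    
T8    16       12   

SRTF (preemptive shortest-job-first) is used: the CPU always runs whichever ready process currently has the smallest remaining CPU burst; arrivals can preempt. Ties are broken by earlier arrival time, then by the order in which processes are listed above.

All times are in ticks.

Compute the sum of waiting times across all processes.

59

Gantt: | T1 0-6 | T3 6-11 | T2 11-13 | T5 13-15 | T6 15-17 | T7 17-21 | T2 21-28 | T4 28-37 | T8 37-49 |
Completion: T1=6  T2=28  T3=11  T4=37  T5=15  T6=17  T7=21  T8=49
Waiting = turnaround − burst: T1=0, T2=14, T3=1, T4=19, T5=0, T6=1, T7=3, T8=21
Total waiting = 0 + 14 + 1 + 19 + 0 + 1 + 3 + 21 = 59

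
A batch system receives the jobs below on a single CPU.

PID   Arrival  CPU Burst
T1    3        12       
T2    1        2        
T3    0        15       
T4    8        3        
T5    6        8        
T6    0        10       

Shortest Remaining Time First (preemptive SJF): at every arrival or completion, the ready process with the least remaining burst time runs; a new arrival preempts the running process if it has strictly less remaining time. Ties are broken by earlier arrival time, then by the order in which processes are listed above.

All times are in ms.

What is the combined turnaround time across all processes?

Timeline: | T6 0-1 | T2 1-3 | T6 3-8 | T4 8-11 | T6 11-15 | T5 15-23 | T1 23-35 | T3 35-50 |
Completion: T1=35  T2=3  T3=50  T4=11  T5=23  T6=15
Turnaround = completion − arrival: T1=32, T2=2, T3=50, T4=3, T5=17, T6=15
Total turnaround = 32 + 2 + 50 + 3 + 17 + 15 = 119

119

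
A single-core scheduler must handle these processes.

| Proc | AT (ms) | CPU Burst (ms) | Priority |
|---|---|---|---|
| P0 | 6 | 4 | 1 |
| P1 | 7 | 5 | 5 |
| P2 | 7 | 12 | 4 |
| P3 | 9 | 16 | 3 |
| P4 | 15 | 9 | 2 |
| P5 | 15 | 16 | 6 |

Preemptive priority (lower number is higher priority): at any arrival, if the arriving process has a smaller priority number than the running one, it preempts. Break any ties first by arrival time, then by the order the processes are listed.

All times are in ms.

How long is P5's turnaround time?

Gantt: | idle 0-6 | P0 6-10 | P3 10-15 | P4 15-24 | P3 24-35 | P2 35-47 | P1 47-52 | P5 52-68 |
Completion: P0=10  P1=52  P2=47  P3=35  P4=24  P5=68
Turnaround(P5) = completion − arrival = 68 − 15 = 53

53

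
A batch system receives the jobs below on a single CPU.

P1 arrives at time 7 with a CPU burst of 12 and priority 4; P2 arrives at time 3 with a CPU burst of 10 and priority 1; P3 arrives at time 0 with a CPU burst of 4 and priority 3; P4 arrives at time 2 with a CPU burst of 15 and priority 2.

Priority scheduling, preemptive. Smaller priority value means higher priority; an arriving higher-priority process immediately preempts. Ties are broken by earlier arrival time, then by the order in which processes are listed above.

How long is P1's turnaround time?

Timeline: | P3 0-2 | P4 2-3 | P2 3-13 | P4 13-27 | P3 27-29 | P1 29-41 |
Completion: P1=41  P2=13  P3=29  P4=27
Turnaround (C−A): P1=34  P2=10  P3=29  P4=25
Turnaround(P1) = completion − arrival = 41 − 7 = 34

34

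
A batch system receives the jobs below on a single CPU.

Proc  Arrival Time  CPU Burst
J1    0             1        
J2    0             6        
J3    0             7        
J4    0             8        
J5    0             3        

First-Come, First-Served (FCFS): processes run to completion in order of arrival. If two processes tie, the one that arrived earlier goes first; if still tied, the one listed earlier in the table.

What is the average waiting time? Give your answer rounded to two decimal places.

8.80

Timeline: | J1 0-1 | J2 1-7 | J3 7-14 | J4 14-22 | J5 22-25 |
Completion: J1=1  J2=7  J3=14  J4=22  J5=25
Turnaround (C−A): J1=1  J2=7  J3=14  J4=22  J5=25
Waiting times: J1=0, J2=1, J3=7, J4=14, J5=22
Average waiting = (0+1+7+14+22) / 5 = 44/5 = 8.80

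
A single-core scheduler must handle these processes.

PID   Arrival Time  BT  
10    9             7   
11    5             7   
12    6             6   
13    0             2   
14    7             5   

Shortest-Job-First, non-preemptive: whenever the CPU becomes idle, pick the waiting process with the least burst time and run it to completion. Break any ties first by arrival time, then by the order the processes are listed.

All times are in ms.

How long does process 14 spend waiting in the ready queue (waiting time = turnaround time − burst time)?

Gantt: | 13 0-2 | idle 2-5 | 11 5-12 | 14 12-17 | 12 17-23 | 10 23-30 |
Completion: 10=30  11=12  12=23  13=2  14=17
Turnaround (C−A): 10=21  11=7  12=17  13=2  14=10
Waiting(14) = turnaround − burst = 10 − 5 = 5

5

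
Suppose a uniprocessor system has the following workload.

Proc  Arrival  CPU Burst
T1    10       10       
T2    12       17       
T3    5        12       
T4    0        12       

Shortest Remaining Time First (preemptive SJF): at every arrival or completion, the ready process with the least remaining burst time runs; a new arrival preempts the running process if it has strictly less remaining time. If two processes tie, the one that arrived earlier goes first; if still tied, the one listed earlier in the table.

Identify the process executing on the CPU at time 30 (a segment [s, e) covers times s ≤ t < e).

Schedule: | T4 0-12 | T1 12-22 | T3 22-34 | T2 34-51 |
Completion: T1=22  T2=51  T3=34  T4=12

T3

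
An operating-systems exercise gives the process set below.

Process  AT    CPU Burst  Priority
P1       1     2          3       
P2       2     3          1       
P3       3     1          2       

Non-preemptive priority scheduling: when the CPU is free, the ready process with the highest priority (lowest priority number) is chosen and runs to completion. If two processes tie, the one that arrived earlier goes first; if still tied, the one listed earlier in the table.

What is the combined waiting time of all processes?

4

Timeline: | idle 0-1 | P1 1-3 | P2 3-6 | P3 6-7 |
Completion: P1=3  P2=6  P3=7
Turnaround (C−A): P1=2  P2=4  P3=4
Waiting = turnaround − burst: P1=0, P2=1, P3=3
Total waiting = 0 + 1 + 3 = 4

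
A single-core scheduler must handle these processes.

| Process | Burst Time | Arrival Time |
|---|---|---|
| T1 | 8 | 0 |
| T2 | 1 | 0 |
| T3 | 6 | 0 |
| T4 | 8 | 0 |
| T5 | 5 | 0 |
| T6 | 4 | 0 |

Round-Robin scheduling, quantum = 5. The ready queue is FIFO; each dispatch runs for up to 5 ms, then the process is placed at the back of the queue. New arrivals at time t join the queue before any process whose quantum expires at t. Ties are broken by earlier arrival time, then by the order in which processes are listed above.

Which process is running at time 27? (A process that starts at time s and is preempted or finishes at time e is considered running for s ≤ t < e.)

Schedule: | T1 0-5 | T2 5-6 | T3 6-11 | T4 11-16 | T5 16-21 | T6 21-25 | T1 25-28 | T3 28-29 | T4 29-32 |
Completion: T1=28  T2=6  T3=29  T4=32  T5=21  T6=25
Turnaround (C−A): T1=28  T2=6  T3=29  T4=32  T5=21  T6=25

T1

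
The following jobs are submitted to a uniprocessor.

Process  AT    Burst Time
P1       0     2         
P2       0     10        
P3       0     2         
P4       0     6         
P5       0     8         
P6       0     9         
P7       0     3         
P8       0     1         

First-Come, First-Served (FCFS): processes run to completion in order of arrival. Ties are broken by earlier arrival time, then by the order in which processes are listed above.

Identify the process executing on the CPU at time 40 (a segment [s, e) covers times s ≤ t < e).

Schedule: | P1 0-2 | P2 2-12 | P3 12-14 | P4 14-20 | P5 20-28 | P6 28-37 | P7 37-40 | P8 40-41 |
Completion: P1=2  P2=12  P3=14  P4=20  P5=28  P6=37  P7=40  P8=41
Turnaround (C−A): P1=2  P2=12  P3=14  P4=20  P5=28  P6=37  P7=40  P8=41

P8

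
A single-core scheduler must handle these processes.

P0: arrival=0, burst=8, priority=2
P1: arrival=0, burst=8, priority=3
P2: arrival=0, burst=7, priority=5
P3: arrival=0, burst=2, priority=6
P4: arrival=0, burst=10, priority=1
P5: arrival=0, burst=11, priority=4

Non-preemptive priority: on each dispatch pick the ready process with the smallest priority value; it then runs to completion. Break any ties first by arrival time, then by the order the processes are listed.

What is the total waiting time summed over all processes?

Gantt: | P4 0-10 | P0 10-18 | P1 18-26 | P5 26-37 | P2 37-44 | P3 44-46 |
Completion: P0=18  P1=26  P2=44  P3=46  P4=10  P5=37
Turnaround (C−A): P0=18  P1=26  P2=44  P3=46  P4=10  P5=37
Waiting = turnaround − burst: P0=10, P1=18, P2=37, P3=44, P4=0, P5=26
Total waiting = 10 + 18 + 37 + 44 + 0 + 26 = 135

135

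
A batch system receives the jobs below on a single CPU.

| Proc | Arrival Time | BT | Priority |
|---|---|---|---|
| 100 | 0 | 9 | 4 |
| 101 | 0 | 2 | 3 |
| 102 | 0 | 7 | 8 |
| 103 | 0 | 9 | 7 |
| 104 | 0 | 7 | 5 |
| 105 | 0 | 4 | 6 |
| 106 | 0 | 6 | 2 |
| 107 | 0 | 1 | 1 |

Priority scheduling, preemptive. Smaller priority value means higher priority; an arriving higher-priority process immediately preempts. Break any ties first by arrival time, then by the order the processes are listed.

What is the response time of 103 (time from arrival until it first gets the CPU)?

Gantt: | 107 0-1 | 106 1-7 | 101 7-9 | 100 9-18 | 104 18-25 | 105 25-29 | 103 29-38 | 102 38-45 |
Completion: 100=18  101=9  102=45  103=38  104=25  105=29  106=7  107=1
Response(103) = first start − arrival = 29 − 0 = 29

29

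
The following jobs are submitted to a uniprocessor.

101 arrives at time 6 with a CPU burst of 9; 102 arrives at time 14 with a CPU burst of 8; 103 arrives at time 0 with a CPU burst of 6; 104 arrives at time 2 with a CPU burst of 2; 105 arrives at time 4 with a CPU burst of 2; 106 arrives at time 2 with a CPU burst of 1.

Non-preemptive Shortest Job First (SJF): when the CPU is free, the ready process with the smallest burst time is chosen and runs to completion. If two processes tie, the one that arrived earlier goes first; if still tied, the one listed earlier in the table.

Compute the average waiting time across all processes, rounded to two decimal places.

4.17

Schedule: | 103 0-6 | 106 6-7 | 104 7-9 | 105 9-11 | 101 11-20 | 102 20-28 |
Completion: 101=20  102=28  103=6  104=9  105=11  106=7
Waiting times: 101=5, 102=6, 103=0, 104=5, 105=5, 106=4
Average waiting = (5+6+0+5+5+4) / 6 = 25/6 = 4.17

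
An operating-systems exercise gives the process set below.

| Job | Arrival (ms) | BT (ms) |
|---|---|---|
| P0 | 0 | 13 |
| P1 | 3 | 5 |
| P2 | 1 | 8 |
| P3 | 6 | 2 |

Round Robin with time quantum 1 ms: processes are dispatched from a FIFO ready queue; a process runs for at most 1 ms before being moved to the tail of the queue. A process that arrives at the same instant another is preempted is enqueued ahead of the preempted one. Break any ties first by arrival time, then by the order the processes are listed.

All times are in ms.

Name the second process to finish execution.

Gantt: | P0 0-1 | P2 1-2 | P0 2-3 | P2 3-4 | P1 4-5 | P0 5-6 | P2 6-7 | P1 7-8 | P3 8-9 | P0 9-10 | P2 10-11 | P1 11-12 | P3 12-13 | P0 13-14 | P2 14-15 | P1 15-16 | P0 16-17 | P2 17-18 | P1 18-19 | P0 19-20 | P2 20-21 | P0 21-22 | P2 22-23 | P0 23-28 |
Completion: P0=28  P1=19  P2=23  P3=13
Finish order: P3 → P1 → P2 → P0

P1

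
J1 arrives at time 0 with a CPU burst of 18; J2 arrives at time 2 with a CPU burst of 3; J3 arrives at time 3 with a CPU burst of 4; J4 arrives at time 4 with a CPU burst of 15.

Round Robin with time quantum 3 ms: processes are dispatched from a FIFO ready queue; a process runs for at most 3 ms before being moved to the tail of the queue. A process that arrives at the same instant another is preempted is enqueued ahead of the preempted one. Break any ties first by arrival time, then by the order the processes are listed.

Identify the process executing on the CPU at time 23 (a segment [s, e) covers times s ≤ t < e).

J1

Gantt: | J1 0-3 | J2 3-6 | J3 6-9 | J1 9-12 | J4 12-15 | J3 15-16 | J1 16-19 | J4 19-22 | J1 22-25 | J4 25-28 | J1 28-31 | J4 31-34 | J1 34-37 | J4 37-40 |
Completion: J1=37  J2=6  J3=16  J4=40
Turnaround (C−A): J1=37  J2=4  J3=13  J4=36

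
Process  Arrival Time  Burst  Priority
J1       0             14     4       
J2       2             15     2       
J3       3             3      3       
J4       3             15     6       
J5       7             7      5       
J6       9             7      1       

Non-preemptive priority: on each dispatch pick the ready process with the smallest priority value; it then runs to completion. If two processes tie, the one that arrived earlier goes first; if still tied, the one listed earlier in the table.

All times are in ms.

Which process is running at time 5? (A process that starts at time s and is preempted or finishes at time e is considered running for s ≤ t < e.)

J1

Timeline: | J1 0-14 | J6 14-21 | J2 21-36 | J3 36-39 | J5 39-46 | J4 46-61 |
Completion: J1=14  J2=36  J3=39  J4=61  J5=46  J6=21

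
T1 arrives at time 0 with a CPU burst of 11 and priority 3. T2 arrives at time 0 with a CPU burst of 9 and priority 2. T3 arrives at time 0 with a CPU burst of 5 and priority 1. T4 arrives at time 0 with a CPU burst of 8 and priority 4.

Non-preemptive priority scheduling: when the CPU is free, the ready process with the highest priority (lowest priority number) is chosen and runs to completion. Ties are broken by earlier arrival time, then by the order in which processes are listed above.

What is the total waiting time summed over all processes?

Schedule: | T3 0-5 | T2 5-14 | T1 14-25 | T4 25-33 |
Completion: T1=25  T2=14  T3=5  T4=33
Waiting = turnaround − burst: T1=14, T2=5, T3=0, T4=25
Total waiting = 14 + 5 + 0 + 25 = 44

44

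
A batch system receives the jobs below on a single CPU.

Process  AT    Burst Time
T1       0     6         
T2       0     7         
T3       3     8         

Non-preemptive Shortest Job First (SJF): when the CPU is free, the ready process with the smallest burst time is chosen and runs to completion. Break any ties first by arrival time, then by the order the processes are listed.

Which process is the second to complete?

Schedule: | T1 0-6 | T2 6-13 | T3 13-21 |
Completion: T1=6  T2=13  T3=21
Finish order: T1 → T2 → T3

T2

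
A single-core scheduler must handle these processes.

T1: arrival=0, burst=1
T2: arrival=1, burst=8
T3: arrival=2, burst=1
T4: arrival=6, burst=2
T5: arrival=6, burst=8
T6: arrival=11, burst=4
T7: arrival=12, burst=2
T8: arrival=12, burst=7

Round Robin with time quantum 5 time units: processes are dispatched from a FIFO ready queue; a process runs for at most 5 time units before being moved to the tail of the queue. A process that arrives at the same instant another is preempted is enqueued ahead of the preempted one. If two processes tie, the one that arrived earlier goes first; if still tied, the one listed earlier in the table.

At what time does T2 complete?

Schedule: | T1 0-1 | T2 1-6 | T3 6-7 | T4 7-9 | T5 9-14 | T2 14-17 | T6 17-21 | T7 21-23 | T8 23-28 | T5 28-31 | T8 31-33 |
Completion: T1=1  T2=17  T3=7  T4=9  T5=31  T6=21  T7=23  T8=33
Turnaround (C−A): T1=1  T2=16  T3=5  T4=3  T5=25  T6=10  T7=11  T8=21

17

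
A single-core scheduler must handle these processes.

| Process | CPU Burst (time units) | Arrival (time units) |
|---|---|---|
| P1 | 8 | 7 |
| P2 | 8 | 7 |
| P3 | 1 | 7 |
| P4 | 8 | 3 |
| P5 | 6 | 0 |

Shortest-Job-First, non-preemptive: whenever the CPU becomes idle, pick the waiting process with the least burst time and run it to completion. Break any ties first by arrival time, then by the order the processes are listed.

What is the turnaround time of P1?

Timeline: | P5 0-6 | P4 6-14 | P3 14-15 | P1 15-23 | P2 23-31 |
Completion: P1=23  P2=31  P3=15  P4=14  P5=6
Turnaround (C−A): P1=16  P2=24  P3=8  P4=11  P5=6
Turnaround(P1) = completion − arrival = 23 − 7 = 16

16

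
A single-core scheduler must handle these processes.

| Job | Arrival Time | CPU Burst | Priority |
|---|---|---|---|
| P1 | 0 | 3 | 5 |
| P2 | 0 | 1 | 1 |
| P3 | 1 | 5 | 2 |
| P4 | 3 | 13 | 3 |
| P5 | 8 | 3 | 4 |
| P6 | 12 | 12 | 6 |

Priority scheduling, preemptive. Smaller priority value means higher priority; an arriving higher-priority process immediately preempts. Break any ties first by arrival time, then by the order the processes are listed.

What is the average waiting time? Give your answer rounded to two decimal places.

8.17

Gantt: | P2 0-1 | P3 1-6 | P4 6-19 | P5 19-22 | P1 22-25 | P6 25-37 |
Completion: P1=25  P2=1  P3=6  P4=19  P5=22  P6=37
Waiting times: P1=22, P2=0, P3=0, P4=3, P5=11, P6=13
Average waiting = (22+0+0+3+11+13) / 6 = 49/6 = 8.17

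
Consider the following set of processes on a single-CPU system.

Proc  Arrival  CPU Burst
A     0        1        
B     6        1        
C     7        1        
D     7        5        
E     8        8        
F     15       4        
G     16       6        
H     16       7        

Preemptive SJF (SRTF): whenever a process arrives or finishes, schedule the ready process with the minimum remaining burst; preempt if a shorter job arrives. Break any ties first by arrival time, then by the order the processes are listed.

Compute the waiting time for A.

Schedule: | A 0-1 | idle 1-6 | B 6-7 | C 7-8 | D 8-13 | E 13-15 | F 15-19 | E 19-25 | G 25-31 | H 31-38 |
Completion: A=1  B=7  C=8  D=13  E=25  F=19  G=31  H=38
Turnaround (C−A): A=1  B=1  C=1  D=6  E=17  F=4  G=15  H=22
Waiting(A) = turnaround − burst = 1 − 1 = 0

0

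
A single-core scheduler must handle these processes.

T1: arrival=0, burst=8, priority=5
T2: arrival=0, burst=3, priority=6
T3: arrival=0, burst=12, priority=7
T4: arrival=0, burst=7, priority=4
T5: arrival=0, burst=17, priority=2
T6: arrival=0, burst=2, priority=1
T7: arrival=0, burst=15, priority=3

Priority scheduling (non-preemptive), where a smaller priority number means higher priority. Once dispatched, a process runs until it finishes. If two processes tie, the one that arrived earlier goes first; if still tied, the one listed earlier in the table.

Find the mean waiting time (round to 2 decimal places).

Gantt: | T6 0-2 | T5 2-19 | T7 19-34 | T4 34-41 | T1 41-49 | T2 49-52 | T3 52-64 |
Completion: T1=49  T2=52  T3=64  T4=41  T5=19  T6=2  T7=34
Turnaround (C−A): T1=49  T2=52  T3=64  T4=41  T5=19  T6=2  T7=34
Waiting times: T1=41, T2=49, T3=52, T4=34, T5=2, T6=0, T7=19
Average waiting = (41+49+52+34+2+0+19) / 7 = 197/7 = 28.14

28.14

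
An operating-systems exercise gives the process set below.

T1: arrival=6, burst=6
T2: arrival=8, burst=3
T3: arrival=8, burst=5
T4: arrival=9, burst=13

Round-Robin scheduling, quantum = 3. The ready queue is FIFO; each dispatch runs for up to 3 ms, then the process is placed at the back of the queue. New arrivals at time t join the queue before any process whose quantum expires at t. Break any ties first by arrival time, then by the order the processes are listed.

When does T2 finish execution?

12

Gantt: | idle 0-6 | T1 6-9 | T2 9-12 | T3 12-15 | T4 15-18 | T1 18-21 | T3 21-23 | T4 23-33 |
Completion: T1=21  T2=12  T3=23  T4=33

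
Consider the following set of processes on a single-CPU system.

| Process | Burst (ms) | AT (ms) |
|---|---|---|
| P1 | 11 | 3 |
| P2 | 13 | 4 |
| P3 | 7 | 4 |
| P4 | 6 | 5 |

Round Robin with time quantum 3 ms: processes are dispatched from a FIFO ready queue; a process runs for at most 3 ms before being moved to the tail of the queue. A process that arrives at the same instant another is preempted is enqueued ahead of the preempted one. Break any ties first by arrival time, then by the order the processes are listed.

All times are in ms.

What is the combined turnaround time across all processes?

Schedule: | idle 0-3 | P1 3-6 | P2 6-9 | P3 9-12 | P4 12-15 | P1 15-18 | P2 18-21 | P3 21-24 | P4 24-27 | P1 27-30 | P2 30-33 | P3 33-34 | P1 34-36 | P2 36-40 |
Completion: P1=36  P2=40  P3=34  P4=27
Turnaround = completion − arrival: P1=33, P2=36, P3=30, P4=22
Total turnaround = 33 + 36 + 30 + 22 = 121

121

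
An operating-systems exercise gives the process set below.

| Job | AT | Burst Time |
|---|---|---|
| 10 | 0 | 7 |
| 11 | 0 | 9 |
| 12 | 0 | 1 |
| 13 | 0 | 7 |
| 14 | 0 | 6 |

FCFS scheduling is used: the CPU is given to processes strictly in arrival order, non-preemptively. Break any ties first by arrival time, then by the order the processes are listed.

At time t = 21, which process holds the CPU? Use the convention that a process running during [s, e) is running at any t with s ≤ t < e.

Gantt: | 10 0-7 | 11 7-16 | 12 16-17 | 13 17-24 | 14 24-30 |
Completion: 10=7  11=16  12=17  13=24  14=30
Turnaround (C−A): 10=7  11=16  12=17  13=24  14=30

13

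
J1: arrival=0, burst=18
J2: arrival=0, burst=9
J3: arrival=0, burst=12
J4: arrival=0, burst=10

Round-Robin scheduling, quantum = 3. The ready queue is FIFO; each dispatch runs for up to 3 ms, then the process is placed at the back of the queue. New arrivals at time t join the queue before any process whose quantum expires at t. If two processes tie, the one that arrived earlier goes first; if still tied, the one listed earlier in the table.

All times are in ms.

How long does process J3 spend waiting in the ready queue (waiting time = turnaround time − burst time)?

Timeline: | J1 0-3 | J2 3-6 | J3 6-9 | J4 9-12 | J1 12-15 | J2 15-18 | J3 18-21 | J4 21-24 | J1 24-27 | J2 27-30 | J3 30-33 | J4 33-36 | J1 36-39 | J3 39-42 | J4 42-43 | J1 43-49 |
Completion: J1=49  J2=30  J3=42  J4=43
Turnaround (C−A): J1=49  J2=30  J3=42  J4=43
Waiting(J3) = turnaround − burst = 42 − 12 = 30

30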